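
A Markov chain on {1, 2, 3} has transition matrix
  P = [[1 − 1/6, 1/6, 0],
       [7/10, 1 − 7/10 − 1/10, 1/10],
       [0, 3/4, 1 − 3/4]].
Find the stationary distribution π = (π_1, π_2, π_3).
π = (63/80, 3/16, 1/40)

This is a birth-death chain on three states, which satisfies detailed balance: π_1 · P_{12} = π_2 · P_{21} and π_2 · P_{23} = π_3 · P_{32}.
From π_1 · 1/6 = π_2 · 7/10: π_2/π_1 = (1/6)/(7/10) = 5/21.
From π_2 · 1/10 = π_3 · 3/4: π_3/π_2 = (1/10)/(3/4) = 2/15.
Take π_1 proportional to 1; then unnormalized π = (1, 5/21, 2/63). Normalize by dividing by the sum 80/63:
  π = (63/80, 3/16, 1/40).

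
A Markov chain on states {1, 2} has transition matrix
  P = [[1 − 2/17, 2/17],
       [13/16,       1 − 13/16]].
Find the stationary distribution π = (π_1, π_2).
π_1 = 221/253, π_2 = 32/253

Solve πP = π with π_1 + π_2 = 1. From πP = π: π_1 · (1 − 2/17) + π_2 · 13/16 = π_1 ⇒ π_2 · 13/16 = π_1 · 2/17 ⇒ π_2/π_1 = (2/17)/(13/16) = 32/221. Together with π_1 + π_2 = 1:
  π_1 = (13/16)/(2/17 + 13/16) = (13/16)/(253/272) = 221/253,
  π_2 = (2/17)/(2/17 + 13/16) = (2/17)/(253/272) = 32/253.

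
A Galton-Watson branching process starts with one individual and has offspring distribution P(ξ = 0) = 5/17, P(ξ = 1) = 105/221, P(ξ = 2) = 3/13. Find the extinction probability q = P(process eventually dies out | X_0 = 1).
q = 1

Mean offspring μ = 0·5/17 + 1·105/221 + 2·3/13 = 207/221 ≤ 1. For μ ≤ 1 with offspring not concentrated at 1, the Galton-Watson process goes extinct almost surely, so q = 1.
(Algebraic check: The pgf is f(s) = 5/17 + 105/221·s + 3/13·s². The extinction probability q is the smallest fixed point of f in [0, 1]. Setting s = f(s):
  3/13·s² + (105/221 − 1)·s + 5/17 = 0
  3/13·s² − (5/17 + 3/13)·s + 5/17 = 0
which factors as (s − 1)·(3/13·s − 5/17) = 0, giving roots s = 1 and s = (5/17)/(3/13) = 65/51. Since 65/51 ≥ 1, the smallest root in [0, 1] is s = 1.)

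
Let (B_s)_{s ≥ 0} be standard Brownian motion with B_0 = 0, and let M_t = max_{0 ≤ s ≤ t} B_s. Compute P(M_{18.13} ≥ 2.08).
P(M_{18.13} ≥ 2.08) = 2·P(B_{18.13} ≥ 2.08) = 2(1 − Φ(2.08/√18.13)) ≈ 0.6252

By the reflection principle for Brownian motion, P(M_t ≥ a) = 2 · P(B_t ≥ a) for a ≥ 0. Since B_t ~ N(0, t), P(B_t ≥ 2.08) = 1 − Φ(2.08/√t) = 1 − Φ(2.08/√18.13) = 1 − Φ(0.4885). So
  P(M_{18.13} ≥ 2.08) = 2(1 − Φ(0.4885)) ≈ 0.6252.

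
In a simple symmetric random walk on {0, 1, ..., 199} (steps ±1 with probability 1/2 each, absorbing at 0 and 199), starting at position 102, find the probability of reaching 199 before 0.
P(hit 199 before 0) = 102/199

Let u_k = P(hit 199 before 0 | start at k). Then u_0 = 0, u_199 = 1, and u_k = u_{k-1}/2 + u_{k+1}/2 for 1 ≤ k ≤ 198. This harmonic recurrence is solved by u_k = k/199, giving u_102 = 102/199.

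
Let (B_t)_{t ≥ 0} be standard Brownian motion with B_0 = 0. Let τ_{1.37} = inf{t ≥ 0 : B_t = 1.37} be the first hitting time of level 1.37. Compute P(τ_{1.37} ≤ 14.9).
P(τ_{1.37} ≤ 14.9) = 2(1 − Φ(1.37/√14.9)) = 2(1 − Φ(0.3549)) ≈ 0.7227

By the reflection principle for standard BM, P(τ_b ≤ t) = 2 · P(B_t ≥ b). Since B_t ~ N(0, t), P(B_t ≥ 1.37) = 1 − Φ(1.37/√t) = 1 − Φ(1.37/√14.9) = 1 − Φ(0.3549) ≈ 0.36133. Doubling: P(τ_{1.37} ≤ 14.9) ≈ 2 · 0.36133 = 0.72266 ≈ 0.7227.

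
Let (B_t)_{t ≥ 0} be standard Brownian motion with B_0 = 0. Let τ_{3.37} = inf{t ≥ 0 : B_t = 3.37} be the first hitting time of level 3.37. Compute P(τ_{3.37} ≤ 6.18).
P(τ_{3.37} ≤ 6.18) = 2(1 − Φ(3.37/√6.18)) = 2(1 − Φ(1.3556)) ≈ 0.1752

By the reflection principle for standard BM, P(τ_b ≤ t) = 2 · P(B_t ≥ b). Since B_t ~ N(0, t), P(B_t ≥ 3.37) = 1 − Φ(3.37/√t) = 1 − Φ(3.37/√6.18) = 1 − Φ(1.3556) ≈ 0.08761. Doubling: P(τ_{3.37} ≤ 6.18) ≈ 2 · 0.08761 = 0.17522 ≈ 0.1752.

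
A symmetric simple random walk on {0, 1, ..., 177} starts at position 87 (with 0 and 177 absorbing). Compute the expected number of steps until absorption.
E[τ | X_0 = 87] = 7830

Let v_k = E[τ | X_0 = k]. Boundary: v_0 = v_177 = 0. Recurrence: v_k = 1 + (v_{k-1} + v_{k+1})/2 for 1 ≤ k ≤ 176. The particular solution to v_k − (v_{k-1} + v_{k+1})/2 = 1 is v_k = −k^2. Adding homogeneous solution A + B k and matching boundaries gives v_k = k (177 − k). Substituting k = 87: v_87 = 87 · 90 = 7830.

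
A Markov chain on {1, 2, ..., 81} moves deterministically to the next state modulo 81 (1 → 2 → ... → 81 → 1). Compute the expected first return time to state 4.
E[T_4 | X_0 = 4] = 81

The chain cycles deterministically, so starting at state 4 it returns in exactly 81 steps. Equivalently, the stationary distribution is uniform π_j = 1/81 for every state j, so by Kac's formula E[T_4] = 1/π_4 = 81.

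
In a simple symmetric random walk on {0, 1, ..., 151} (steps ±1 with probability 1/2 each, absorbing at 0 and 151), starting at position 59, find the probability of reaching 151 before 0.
P(hit 151 before 0) = 59/151

Let u_k = P(hit 151 before 0 | start at k). Then u_0 = 0, u_151 = 1, and u_k = u_{k-1}/2 + u_{k+1}/2 for 1 ≤ k ≤ 150. This harmonic recurrence is solved by u_k = k/151, giving u_59 = 59/151.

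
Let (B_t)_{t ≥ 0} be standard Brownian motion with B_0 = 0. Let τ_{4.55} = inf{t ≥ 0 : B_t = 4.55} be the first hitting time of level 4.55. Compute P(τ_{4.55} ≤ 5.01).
P(τ_{4.55} ≤ 5.01) = 2(1 − Φ(4.55/√5.01)) = 2(1 − Φ(2.0328)) ≈ 0.0421

By the reflection principle for standard BM, P(τ_b ≤ t) = 2 · P(B_t ≥ b). Since B_t ~ N(0, t), P(B_t ≥ 4.55) = 1 − Φ(4.55/√t) = 1 − Φ(4.55/√5.01) = 1 − Φ(2.0328) ≈ 0.02104. Doubling: P(τ_{4.55} ≤ 5.01) ≈ 2 · 0.02104 = 0.04208 ≈ 0.0421.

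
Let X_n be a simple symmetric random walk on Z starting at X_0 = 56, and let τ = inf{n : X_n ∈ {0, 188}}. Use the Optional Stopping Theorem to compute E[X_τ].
E[X_τ] = 56

X_n is a martingale and τ is a bounded-mean stopping time (indeed τ is finite a.s. with bounded expectation since the walk is in a bounded region). By the OST, E[X_τ] = E[X_0] = 56. Equivalently: E[X_τ] = 188 · P(hit 188 first) + 0 · P(hit 0 first) = 188 · (56/188) = 56.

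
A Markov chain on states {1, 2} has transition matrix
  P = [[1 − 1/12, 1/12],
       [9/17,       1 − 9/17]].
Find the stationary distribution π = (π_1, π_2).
π_1 = 108/125, π_2 = 17/125

Solve πP = π with π_1 + π_2 = 1. From πP = π: π_1 · (1 − 1/12) + π_2 · 9/17 = π_1 ⇒ π_2 · 9/17 = π_1 · 1/12 ⇒ π_2/π_1 = (1/12)/(9/17) = 17/108. Together with π_1 + π_2 = 1:
  π_1 = (9/17)/(1/12 + 9/17) = (9/17)/(125/204) = 108/125,
  π_2 = (1/12)/(1/12 + 9/17) = (1/12)/(125/204) = 17/125.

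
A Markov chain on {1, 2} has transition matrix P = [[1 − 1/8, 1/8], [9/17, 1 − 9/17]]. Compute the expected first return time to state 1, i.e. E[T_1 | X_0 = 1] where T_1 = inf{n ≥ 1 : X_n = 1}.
E[T_1 | X_0 = 1] = 1/π_1 = 89/72

For an irreducible recurrent Markov chain with stationary distribution π, E[T_i | X_0 = i] = 1/π_i (Kac's formula). Here π_1 = (9/17)/(1/8 + 9/17) = (9/17)/(89/136) = 72/89, so E[T_1 | X_0 = 1] = 1/π_1 = (1/8 + 9/17)/(9/17) = (89/136)/(9/17) = 89/72.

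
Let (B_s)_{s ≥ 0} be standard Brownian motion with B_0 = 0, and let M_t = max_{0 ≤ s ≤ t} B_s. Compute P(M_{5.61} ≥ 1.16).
P(M_{5.61} ≥ 1.16) = 2·P(B_{5.61} ≥ 1.16) = 2(1 − Φ(1.16/√5.61)) ≈ 0.6243

By the reflection principle for Brownian motion, P(M_t ≥ a) = 2 · P(B_t ≥ a) for a ≥ 0. Since B_t ~ N(0, t), P(B_t ≥ 1.16) = 1 − Φ(1.16/√t) = 1 − Φ(1.16/√5.61) = 1 − Φ(0.4898). So
  P(M_{5.61} ≥ 1.16) = 2(1 − Φ(0.4898)) ≈ 0.6243.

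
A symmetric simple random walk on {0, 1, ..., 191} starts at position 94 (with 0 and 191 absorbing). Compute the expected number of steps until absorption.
E[τ | X_0 = 94] = 9118

Let v_k = E[τ | X_0 = k]. Boundary: v_0 = v_191 = 0. Recurrence: v_k = 1 + (v_{k-1} + v_{k+1})/2 for 1 ≤ k ≤ 190. The particular solution to v_k − (v_{k-1} + v_{k+1})/2 = 1 is v_k = −k^2. Adding homogeneous solution A + B k and matching boundaries gives v_k = k (191 − k). Substituting k = 94: v_94 = 94 · 97 = 9118.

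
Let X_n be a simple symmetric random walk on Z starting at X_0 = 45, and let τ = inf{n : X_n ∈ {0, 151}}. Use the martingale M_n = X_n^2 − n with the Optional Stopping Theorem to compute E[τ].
E[τ] = 4770

M_n = X_n^2 − n is a martingale (since E[X_{n+1}^2 | F_n] = X_n^2 + 1). By OST (τ has finite mean in a bounded region), E[M_τ] = E[M_0] = X_0^2 − 0 = 45^2 = 2025. Also E[M_τ] = E[X_τ^2] − E[τ]. The walk exits at 0 or 151, with P(hit 151 first) = 45/151, so E[X_τ^2] = 151^2 · 45/151 + 0 = 6795. Thus E[τ] = E[X_τ^2] − E[M_τ] = 6795 − 2025 = 4770 = 45(151 − 45) = 4770.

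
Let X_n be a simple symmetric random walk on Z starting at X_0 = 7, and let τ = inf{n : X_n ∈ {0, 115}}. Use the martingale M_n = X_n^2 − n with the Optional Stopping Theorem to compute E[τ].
E[τ] = 756

M_n = X_n^2 − n is a martingale (since E[X_{n+1}^2 | F_n] = X_n^2 + 1). By OST (τ has finite mean in a bounded region), E[M_τ] = E[M_0] = X_0^2 − 0 = 7^2 = 49. Also E[M_τ] = E[X_τ^2] − E[τ]. The walk exits at 0 or 115, with P(hit 115 first) = 7/115, so E[X_τ^2] = 115^2 · 7/115 + 0 = 805. Thus E[τ] = E[X_τ^2] − E[M_τ] = 805 − 49 = 756 = 7(115 − 7) = 756.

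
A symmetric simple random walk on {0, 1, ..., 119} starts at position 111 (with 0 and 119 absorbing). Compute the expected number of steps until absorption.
E[τ | X_0 = 111] = 888

Let v_k = E[τ | X_0 = k]. Boundary: v_0 = v_119 = 0. Recurrence: v_k = 1 + (v_{k-1} + v_{k+1})/2 for 1 ≤ k ≤ 118. The particular solution to v_k − (v_{k-1} + v_{k+1})/2 = 1 is v_k = −k^2. Adding homogeneous solution A + B k and matching boundaries gives v_k = k (119 − k). Substituting k = 111: v_111 = 111 · 8 = 888.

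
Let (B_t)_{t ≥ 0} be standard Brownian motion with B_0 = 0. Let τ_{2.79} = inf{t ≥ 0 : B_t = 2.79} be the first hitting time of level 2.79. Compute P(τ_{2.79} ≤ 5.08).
P(τ_{2.79} ≤ 5.08) = 2(1 − Φ(2.79/√5.08)) = 2(1 − Φ(1.2379)) ≈ 0.2158

By the reflection principle for standard BM, P(τ_b ≤ t) = 2 · P(B_t ≥ b). Since B_t ~ N(0, t), P(B_t ≥ 2.79) = 1 − Φ(2.79/√t) = 1 − Φ(2.79/√5.08) = 1 − Φ(1.2379) ≈ 0.10788. Doubling: P(τ_{2.79} ≤ 5.08) ≈ 2 · 0.10788 = 0.21576 ≈ 0.2158.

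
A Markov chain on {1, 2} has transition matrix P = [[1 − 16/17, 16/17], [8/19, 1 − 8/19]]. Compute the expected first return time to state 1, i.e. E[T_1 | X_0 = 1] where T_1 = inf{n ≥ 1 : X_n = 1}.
E[T_1 | X_0 = 1] = 1/π_1 = 55/17

For an irreducible recurrent Markov chain with stationary distribution π, E[T_i | X_0 = i] = 1/π_i (Kac's formula). Here π_1 = (8/19)/(16/17 + 8/19) = (8/19)/(440/323) = 17/55, so E[T_1 | X_0 = 1] = 1/π_1 = (16/17 + 8/19)/(8/19) = (440/323)/(8/19) = 55/17.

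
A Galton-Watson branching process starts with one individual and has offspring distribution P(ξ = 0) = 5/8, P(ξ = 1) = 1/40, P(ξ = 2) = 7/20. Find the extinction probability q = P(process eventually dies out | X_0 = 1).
q = 1

Mean offspring μ = 0·5/8 + 1·1/40 + 2·7/20 = 29/40 ≤ 1. For μ ≤ 1 with offspring not concentrated at 1, the Galton-Watson process goes extinct almost surely, so q = 1.
(Algebraic check: The pgf is f(s) = 5/8 + 1/40·s + 7/20·s². The extinction probability q is the smallest fixed point of f in [0, 1]. Setting s = f(s):
  7/20·s² + (1/40 − 1)·s + 5/8 = 0
  7/20·s² − (5/8 + 7/20)·s + 5/8 = 0
which factors as (s − 1)·(7/20·s − 5/8) = 0, giving roots s = 1 and s = (5/8)/(7/20) = 25/14. Since 25/14 ≥ 1, the smallest root in [0, 1] is s = 1.)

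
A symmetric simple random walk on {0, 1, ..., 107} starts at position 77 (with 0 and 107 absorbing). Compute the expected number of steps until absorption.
E[τ | X_0 = 77] = 2310

Let v_k = E[τ | X_0 = k]. Boundary: v_0 = v_107 = 0. Recurrence: v_k = 1 + (v_{k-1} + v_{k+1})/2 for 1 ≤ k ≤ 106. The particular solution to v_k − (v_{k-1} + v_{k+1})/2 = 1 is v_k = −k^2. Adding homogeneous solution A + B k and matching boundaries gives v_k = k (107 − k). Substituting k = 77: v_77 = 77 · 30 = 2310.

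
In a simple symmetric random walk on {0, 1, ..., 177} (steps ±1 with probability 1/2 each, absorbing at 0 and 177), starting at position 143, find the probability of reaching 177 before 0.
P(hit 177 before 0) = 143/177

Let u_k = P(hit 177 before 0 | start at k). Then u_0 = 0, u_177 = 1, and u_k = u_{k-1}/2 + u_{k+1}/2 for 1 ≤ k ≤ 176. This harmonic recurrence is solved by u_k = k/177, giving u_143 = 143/177.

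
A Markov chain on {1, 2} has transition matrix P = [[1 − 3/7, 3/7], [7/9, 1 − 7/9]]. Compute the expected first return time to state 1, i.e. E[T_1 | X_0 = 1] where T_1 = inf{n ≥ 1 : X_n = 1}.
E[T_1 | X_0 = 1] = 1/π_1 = 76/49

For an irreducible recurrent Markov chain with stationary distribution π, E[T_i | X_0 = i] = 1/π_i (Kac's formula). Here π_1 = (7/9)/(3/7 + 7/9) = (7/9)/(76/63) = 49/76, so E[T_1 | X_0 = 1] = 1/π_1 = (3/7 + 7/9)/(7/9) = (76/63)/(7/9) = 76/49.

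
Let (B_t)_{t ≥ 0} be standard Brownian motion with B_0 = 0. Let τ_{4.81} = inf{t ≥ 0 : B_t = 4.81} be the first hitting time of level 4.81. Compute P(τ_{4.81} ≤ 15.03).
P(τ_{4.81} ≤ 15.03) = 2(1 − Φ(4.81/√15.03)) = 2(1 − Φ(1.2407)) ≈ 0.2147

By the reflection principle for standard BM, P(τ_b ≤ t) = 2 · P(B_t ≥ b). Since B_t ~ N(0, t), P(B_t ≥ 4.81) = 1 − Φ(4.81/√t) = 1 − Φ(4.81/√15.03) = 1 − Φ(1.2407) ≈ 0.10736. Doubling: P(τ_{4.81} ≤ 15.03) ≈ 2 · 0.10736 = 0.21472 ≈ 0.2147.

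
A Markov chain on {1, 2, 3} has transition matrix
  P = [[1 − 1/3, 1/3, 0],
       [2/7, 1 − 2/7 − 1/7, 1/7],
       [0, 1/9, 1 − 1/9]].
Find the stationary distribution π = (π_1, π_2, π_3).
π = (3/11, 7/22, 9/22)

This is a birth-death chain on three states, which satisfies detailed balance: π_1 · P_{12} = π_2 · P_{21} and π_2 · P_{23} = π_3 · P_{32}.
From π_1 · 1/3 = π_2 · 2/7: π_2/π_1 = (1/3)/(2/7) = 7/6.
From π_2 · 1/7 = π_3 · 1/9: π_3/π_2 = (1/7)/(1/9) = 9/7.
Take π_1 proportional to 1; then unnormalized π = (1, 7/6, 3/2). Normalize by dividing by the sum 11/3:
  π = (3/11, 7/22, 9/22).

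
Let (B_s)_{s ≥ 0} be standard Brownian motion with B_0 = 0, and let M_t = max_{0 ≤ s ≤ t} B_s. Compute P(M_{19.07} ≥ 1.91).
P(M_{19.07} ≥ 1.91) = 2·P(B_{19.07} ≥ 1.91) = 2(1 − Φ(1.91/√19.07)) ≈ 0.6618

By the reflection principle for Brownian motion, P(M_t ≥ a) = 2 · P(B_t ≥ a) for a ≥ 0. Since B_t ~ N(0, t), P(B_t ≥ 1.91) = 1 − Φ(1.91/√t) = 1 − Φ(1.91/√19.07) = 1 − Φ(0.4374). So
  P(M_{19.07} ≥ 1.91) = 2(1 − Φ(0.4374)) ≈ 0.6618.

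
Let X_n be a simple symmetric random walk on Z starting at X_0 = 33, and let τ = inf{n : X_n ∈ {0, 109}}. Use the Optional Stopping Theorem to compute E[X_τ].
E[X_τ] = 33

X_n is a martingale and τ is a bounded-mean stopping time (indeed τ is finite a.s. with bounded expectation since the walk is in a bounded region). By the OST, E[X_τ] = E[X_0] = 33. Equivalently: E[X_τ] = 109 · P(hit 109 first) + 0 · P(hit 0 first) = 109 · (33/109) = 33.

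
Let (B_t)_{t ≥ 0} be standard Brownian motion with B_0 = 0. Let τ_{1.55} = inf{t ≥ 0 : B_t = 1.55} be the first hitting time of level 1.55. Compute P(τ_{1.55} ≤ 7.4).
P(τ_{1.55} ≤ 7.4) = 2(1 − Φ(1.55/√7.4)) = 2(1 − Φ(0.5698)) ≈ 0.5688

By the reflection principle for standard BM, P(τ_b ≤ t) = 2 · P(B_t ≥ b). Since B_t ~ N(0, t), P(B_t ≥ 1.55) = 1 − Φ(1.55/√t) = 1 − Φ(1.55/√7.4) = 1 − Φ(0.5698) ≈ 0.28441. Doubling: P(τ_{1.55} ≤ 7.4) ≈ 2 · 0.28441 = 0.56882 ≈ 0.5688.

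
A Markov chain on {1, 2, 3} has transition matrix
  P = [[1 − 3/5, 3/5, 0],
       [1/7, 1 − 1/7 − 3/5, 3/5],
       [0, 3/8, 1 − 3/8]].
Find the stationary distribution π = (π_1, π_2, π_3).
π = (25/298, 105/298, 84/149)

This is a birth-death chain on three states, which satisfies detailed balance: π_1 · P_{12} = π_2 · P_{21} and π_2 · P_{23} = π_3 · P_{32}.
From π_1 · 3/5 = π_2 · 1/7: π_2/π_1 = (3/5)/(1/7) = 21/5.
From π_2 · 3/5 = π_3 · 3/8: π_3/π_2 = (3/5)/(3/8) = 8/5.
Take π_1 proportional to 1; then unnormalized π = (1, 21/5, 168/25). Normalize by dividing by the sum 298/25:
  π = (25/298, 105/298, 84/149).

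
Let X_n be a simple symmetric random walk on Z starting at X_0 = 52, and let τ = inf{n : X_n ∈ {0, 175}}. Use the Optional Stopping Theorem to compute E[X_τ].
E[X_τ] = 52

X_n is a martingale and τ is a bounded-mean stopping time (indeed τ is finite a.s. with bounded expectation since the walk is in a bounded region). By the OST, E[X_τ] = E[X_0] = 52. Equivalently: E[X_τ] = 175 · P(hit 175 first) + 0 · P(hit 0 first) = 175 · (52/175) = 52.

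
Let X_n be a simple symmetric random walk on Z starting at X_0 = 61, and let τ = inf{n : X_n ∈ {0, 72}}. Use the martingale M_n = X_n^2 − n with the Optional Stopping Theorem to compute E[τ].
E[τ] = 671

M_n = X_n^2 − n is a martingale (since E[X_{n+1}^2 | F_n] = X_n^2 + 1). By OST (τ has finite mean in a bounded region), E[M_τ] = E[M_0] = X_0^2 − 0 = 61^2 = 3721. Also E[M_τ] = E[X_τ^2] − E[τ]. The walk exits at 0 or 72, with P(hit 72 first) = 61/72, so E[X_τ^2] = 72^2 · 61/72 + 0 = 4392. Thus E[τ] = E[X_τ^2] − E[M_τ] = 4392 − 3721 = 671 = 61(72 − 61) = 671.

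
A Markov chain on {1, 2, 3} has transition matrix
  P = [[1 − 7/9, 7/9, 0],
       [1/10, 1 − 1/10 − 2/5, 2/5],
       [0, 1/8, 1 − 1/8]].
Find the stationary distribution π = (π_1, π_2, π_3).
π = (3/101, 70/303, 224/303)

This is a birth-death chain on three states, which satisfies detailed balance: π_1 · P_{12} = π_2 · P_{21} and π_2 · P_{23} = π_3 · P_{32}.
From π_1 · 7/9 = π_2 · 1/10: π_2/π_1 = (7/9)/(1/10) = 70/9.
From π_2 · 2/5 = π_3 · 1/8: π_3/π_2 = (2/5)/(1/8) = 16/5.
Take π_1 proportional to 1; then unnormalized π = (1, 70/9, 224/9). Normalize by dividing by the sum 101/3:
  π = (3/101, 70/303, 224/303).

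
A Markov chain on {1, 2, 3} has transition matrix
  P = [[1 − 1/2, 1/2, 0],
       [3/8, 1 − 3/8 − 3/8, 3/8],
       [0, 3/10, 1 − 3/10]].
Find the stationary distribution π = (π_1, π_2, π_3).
π = (1/4, 1/3, 5/12)

This is a birth-death chain on three states, which satisfies detailed balance: π_1 · P_{12} = π_2 · P_{21} and π_2 · P_{23} = π_3 · P_{32}.
From π_1 · 1/2 = π_2 · 3/8: π_2/π_1 = (1/2)/(3/8) = 4/3.
From π_2 · 3/8 = π_3 · 3/10: π_3/π_2 = (3/8)/(3/10) = 5/4.
Take π_1 proportional to 1; then unnormalized π = (1, 4/3, 5/3). Normalize by dividing by the sum 4:
  π = (1/4, 1/3, 5/12).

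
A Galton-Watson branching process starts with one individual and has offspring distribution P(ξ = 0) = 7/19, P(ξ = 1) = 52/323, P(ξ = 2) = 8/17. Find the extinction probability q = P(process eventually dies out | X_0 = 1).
q = 119/152

The pgf is f(s) = 7/19 + 52/323·s + 8/17·s². The extinction probability q is the smallest fixed point of f in [0, 1]. Setting s = f(s):
  8/17·s² + (52/323 − 1)·s + 7/19 = 0
  8/17·s² − (7/19 + 8/17)·s + 7/19 = 0
which factors as (s − 1)·(8/17·s − 7/19) = 0, giving roots s = 1 and s = (7/19)/(8/17) = 119/152.
Mean offspring μ = 52/323 + 2·8/17 = 356/323 > 1 (supercritical), so q < 1. The extinction probability is the smaller root: q = (7/19)/(8/17) = 119/152.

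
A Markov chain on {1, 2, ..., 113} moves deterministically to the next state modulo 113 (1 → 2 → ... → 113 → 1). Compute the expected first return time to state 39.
E[T_39 | X_0 = 39] = 113

The chain cycles deterministically, so starting at state 39 it returns in exactly 113 steps. Equivalently, the stationary distribution is uniform π_j = 1/113 for every state j, so by Kac's formula E[T_39] = 1/π_39 = 113.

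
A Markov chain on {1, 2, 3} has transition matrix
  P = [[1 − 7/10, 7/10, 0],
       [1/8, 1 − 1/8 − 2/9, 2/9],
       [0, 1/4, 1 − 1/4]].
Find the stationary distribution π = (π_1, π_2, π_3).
π = (45/521, 252/521, 224/521)

This is a birth-death chain on three states, which satisfies detailed balance: π_1 · P_{12} = π_2 · P_{21} and π_2 · P_{23} = π_3 · P_{32}.
From π_1 · 7/10 = π_2 · 1/8: π_2/π_1 = (7/10)/(1/8) = 28/5.
From π_2 · 2/9 = π_3 · 1/4: π_3/π_2 = (2/9)/(1/4) = 8/9.
Take π_1 proportional to 1; then unnormalized π = (1, 28/5, 224/45). Normalize by dividing by the sum 521/45:
  π = (45/521, 252/521, 224/521).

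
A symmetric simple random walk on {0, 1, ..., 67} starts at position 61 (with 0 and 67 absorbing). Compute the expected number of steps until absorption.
E[τ | X_0 = 61] = 366

Let v_k = E[τ | X_0 = k]. Boundary: v_0 = v_67 = 0. Recurrence: v_k = 1 + (v_{k-1} + v_{k+1})/2 for 1 ≤ k ≤ 66. The particular solution to v_k − (v_{k-1} + v_{k+1})/2 = 1 is v_k = −k^2. Adding homogeneous solution A + B k and matching boundaries gives v_k = k (67 − k). Substituting k = 61: v_61 = 61 · 6 = 366.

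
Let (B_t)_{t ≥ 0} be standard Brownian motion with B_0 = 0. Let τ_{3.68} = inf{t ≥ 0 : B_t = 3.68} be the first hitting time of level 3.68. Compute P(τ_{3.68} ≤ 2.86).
P(τ_{3.68} ≤ 2.86) = 2(1 − Φ(3.68/√2.86)) = 2(1 − Φ(2.1760)) ≈ 0.0296

By the reflection principle for standard BM, P(τ_b ≤ t) = 2 · P(B_t ≥ b). Since B_t ~ N(0, t), P(B_t ≥ 3.68) = 1 − Φ(3.68/√t) = 1 − Φ(3.68/√2.86) = 1 − Φ(2.1760) ≈ 0.01478. Doubling: P(τ_{3.68} ≤ 2.86) ≈ 2 · 0.01478 = 0.02956 ≈ 0.0296.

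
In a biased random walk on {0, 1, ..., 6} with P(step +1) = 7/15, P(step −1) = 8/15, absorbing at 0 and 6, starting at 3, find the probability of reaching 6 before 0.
P(hit 6 before 0) = (1 − (8/7)^3) / (1 − (8/7)^6) = 343/855

Let u_k denote P(reach 6 before 0 | start at k). Boundary: u_0 = 0, u_6 = 1. Recurrence: u_k = 7/15·u_{k+1} + 8/15·u_{k-1} for 1 ≤ k ≤ 5. Try u_k = A + B·r^k with r = q/p = (8/15)/(7/15) = 8/7. Substitution satisfies the recurrence; boundary conditions give:
  u_k = (1 − r^k) / (1 − r^N) = (1 − (8/7)^3) / (1 − (8/7)^6) = 343/855.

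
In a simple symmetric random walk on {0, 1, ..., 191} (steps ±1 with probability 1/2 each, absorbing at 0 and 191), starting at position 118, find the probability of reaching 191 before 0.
P(hit 191 before 0) = 118/191

Let u_k = P(hit 191 before 0 | start at k). Then u_0 = 0, u_191 = 1, and u_k = u_{k-1}/2 + u_{k+1}/2 for 1 ≤ k ≤ 190. This harmonic recurrence is solved by u_k = k/191, giving u_118 = 118/191.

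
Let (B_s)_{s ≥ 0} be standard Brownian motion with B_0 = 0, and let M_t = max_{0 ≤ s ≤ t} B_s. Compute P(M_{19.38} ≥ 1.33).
P(M_{19.38} ≥ 1.33) = 2·P(B_{19.38} ≥ 1.33) = 2(1 − Φ(1.33/√19.38)) ≈ 0.7626

By the reflection principle for Brownian motion, P(M_t ≥ a) = 2 · P(B_t ≥ a) for a ≥ 0. Since B_t ~ N(0, t), P(B_t ≥ 1.33) = 1 − Φ(1.33/√t) = 1 − Φ(1.33/√19.38) = 1 − Φ(0.3021). So
  P(M_{19.38} ≥ 1.33) = 2(1 − Φ(0.3021)) ≈ 0.7626.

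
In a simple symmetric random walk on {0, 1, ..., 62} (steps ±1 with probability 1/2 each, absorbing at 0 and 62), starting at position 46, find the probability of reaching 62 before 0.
P(hit 62 before 0) = 46/62 = 23/31

Let u_k = P(hit 62 before 0 | start at k). Then u_0 = 0, u_62 = 1, and u_k = u_{k-1}/2 + u_{k+1}/2 for 1 ≤ k ≤ 61. This harmonic recurrence is solved by u_k = k/62, giving u_46 = 46/62 = 23/31.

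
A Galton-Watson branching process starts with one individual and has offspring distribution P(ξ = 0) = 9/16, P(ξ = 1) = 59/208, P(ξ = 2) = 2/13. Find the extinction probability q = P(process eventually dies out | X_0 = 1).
q = 1

Mean offspring μ = 0·9/16 + 1·59/208 + 2·2/13 = 123/208 ≤ 1. For μ ≤ 1 with offspring not concentrated at 1, the Galton-Watson process goes extinct almost surely, so q = 1.
(Algebraic check: The pgf is f(s) = 9/16 + 59/208·s + 2/13·s². The extinction probability q is the smallest fixed point of f in [0, 1]. Setting s = f(s):
  2/13·s² + (59/208 − 1)·s + 9/16 = 0
  2/13·s² − (9/16 + 2/13)·s + 9/16 = 0
which factors as (s − 1)·(2/13·s − 9/16) = 0, giving roots s = 1 and s = (9/16)/(2/13) = 117/32. Since 117/32 ≥ 1, the smallest root in [0, 1] is s = 1.)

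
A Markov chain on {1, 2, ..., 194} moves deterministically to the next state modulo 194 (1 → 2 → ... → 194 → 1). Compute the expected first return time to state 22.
E[T_22 | X_0 = 22] = 194

The chain cycles deterministically, so starting at state 22 it returns in exactly 194 steps. Equivalently, the stationary distribution is uniform π_j = 1/194 for every state j, so by Kac's formula E[T_22] = 1/π_22 = 194.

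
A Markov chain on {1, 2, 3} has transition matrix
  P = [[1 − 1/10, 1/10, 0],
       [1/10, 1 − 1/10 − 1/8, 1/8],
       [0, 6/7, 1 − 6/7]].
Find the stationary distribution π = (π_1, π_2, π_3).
π = (48/103, 48/103, 7/103)

This is a birth-death chain on three states, which satisfies detailed balance: π_1 · P_{12} = π_2 · P_{21} and π_2 · P_{23} = π_3 · P_{32}.
From π_1 · 1/10 = π_2 · 1/10: π_2/π_1 = (1/10)/(1/10) = 1.
From π_2 · 1/8 = π_3 · 6/7: π_3/π_2 = (1/8)/(6/7) = 7/48.
Take π_1 proportional to 1; then unnormalized π = (1, 1, 7/48). Normalize by dividing by the sum 103/48:
  π = (48/103, 48/103, 7/103).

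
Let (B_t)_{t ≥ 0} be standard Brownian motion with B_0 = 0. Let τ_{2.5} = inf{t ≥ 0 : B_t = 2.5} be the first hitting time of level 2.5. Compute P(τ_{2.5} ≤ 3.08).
P(τ_{2.5} ≤ 3.08) = 2(1 − Φ(2.5/√3.08)) = 2(1 − Φ(1.4245)) ≈ 0.1543

By the reflection principle for standard BM, P(τ_b ≤ t) = 2 · P(B_t ≥ b). Since B_t ~ N(0, t), P(B_t ≥ 2.5) = 1 − Φ(2.5/√t) = 1 − Φ(2.5/√3.08) = 1 − Φ(1.4245) ≈ 0.07715. Doubling: P(τ_{2.5} ≤ 3.08) ≈ 2 · 0.07715 = 0.15430 ≈ 0.1543.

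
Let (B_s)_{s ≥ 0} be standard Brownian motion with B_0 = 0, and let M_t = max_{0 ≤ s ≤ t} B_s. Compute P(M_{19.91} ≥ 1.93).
P(M_{19.91} ≥ 1.93) = 2·P(B_{19.91} ≥ 1.93) = 2(1 − Φ(1.93/√19.91)) ≈ 0.6654

By the reflection principle for Brownian motion, P(M_t ≥ a) = 2 · P(B_t ≥ a) for a ≥ 0. Since B_t ~ N(0, t), P(B_t ≥ 1.93) = 1 − Φ(1.93/√t) = 1 − Φ(1.93/√19.91) = 1 − Φ(0.4325). So
  P(M_{19.91} ≥ 1.93) = 2(1 − Φ(0.4325)) ≈ 0.6654.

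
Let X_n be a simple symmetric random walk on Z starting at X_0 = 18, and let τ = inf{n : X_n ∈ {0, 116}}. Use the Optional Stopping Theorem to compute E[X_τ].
E[X_τ] = 18

X_n is a martingale and τ is a bounded-mean stopping time (indeed τ is finite a.s. with bounded expectation since the walk is in a bounded region). By the OST, E[X_τ] = E[X_0] = 18. Equivalently: E[X_τ] = 116 · P(hit 116 first) + 0 · P(hit 0 first) = 116 · (18/116) = 18.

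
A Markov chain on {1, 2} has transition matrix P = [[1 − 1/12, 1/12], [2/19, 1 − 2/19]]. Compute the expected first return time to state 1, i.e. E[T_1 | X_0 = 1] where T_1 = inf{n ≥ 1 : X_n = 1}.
E[T_1 | X_0 = 1] = 1/π_1 = 43/24

For an irreducible recurrent Markov chain with stationary distribution π, E[T_i | X_0 = i] = 1/π_i (Kac's formula). Here π_1 = (2/19)/(1/12 + 2/19) = (2/19)/(43/228) = 24/43, so E[T_1 | X_0 = 1] = 1/π_1 = (1/12 + 2/19)/(2/19) = (43/228)/(2/19) = 43/24.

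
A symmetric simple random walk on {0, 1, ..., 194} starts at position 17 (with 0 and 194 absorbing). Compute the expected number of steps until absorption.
E[τ | X_0 = 17] = 3009

Let v_k = E[τ | X_0 = k]. Boundary: v_0 = v_194 = 0. Recurrence: v_k = 1 + (v_{k-1} + v_{k+1})/2 for 1 ≤ k ≤ 193. The particular solution to v_k − (v_{k-1} + v_{k+1})/2 = 1 is v_k = −k^2. Adding homogeneous solution A + B k and matching boundaries gives v_k = k (194 − k). Substituting k = 17: v_17 = 17 · 177 = 3009.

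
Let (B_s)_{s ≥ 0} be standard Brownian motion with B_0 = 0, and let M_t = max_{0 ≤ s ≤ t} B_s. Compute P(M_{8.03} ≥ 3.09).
P(M_{8.03} ≥ 3.09) = 2·P(B_{8.03} ≥ 3.09) = 2(1 − Φ(3.09/√8.03)) ≈ 0.2755

By the reflection principle for Brownian motion, P(M_t ≥ a) = 2 · P(B_t ≥ a) for a ≥ 0. Since B_t ~ N(0, t), P(B_t ≥ 3.09) = 1 − Φ(3.09/√t) = 1 − Φ(3.09/√8.03) = 1 − Φ(1.0904). So
  P(M_{8.03} ≥ 3.09) = 2(1 − Φ(1.0904)) ≈ 0.2755.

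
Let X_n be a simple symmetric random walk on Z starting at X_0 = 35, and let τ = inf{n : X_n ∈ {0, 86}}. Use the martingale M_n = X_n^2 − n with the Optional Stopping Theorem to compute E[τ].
E[τ] = 1785

M_n = X_n^2 − n is a martingale (since E[X_{n+1}^2 | F_n] = X_n^2 + 1). By OST (τ has finite mean in a bounded region), E[M_τ] = E[M_0] = X_0^2 − 0 = 35^2 = 1225. Also E[M_τ] = E[X_τ^2] − E[τ]. The walk exits at 0 or 86, with P(hit 86 first) = 35/86, so E[X_τ^2] = 86^2 · 35/86 + 0 = 3010. Thus E[τ] = E[X_τ^2] − E[M_τ] = 3010 − 1225 = 1785 = 35(86 − 35) = 1785.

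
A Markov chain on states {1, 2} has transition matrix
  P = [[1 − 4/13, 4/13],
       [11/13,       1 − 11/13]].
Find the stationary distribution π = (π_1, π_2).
π_1 = 11/15, π_2 = 4/15

Solve πP = π with π_1 + π_2 = 1. From πP = π: π_1 · (1 − 4/13) + π_2 · 11/13 = π_1 ⇒ π_2 · 11/13 = π_1 · 4/13 ⇒ π_2/π_1 = (4/13)/(11/13) = 4/11. Together with π_1 + π_2 = 1:
  π_1 = (11/13)/(4/13 + 11/13) = (11/13)/(15/13) = 11/15,
  π_2 = (4/13)/(4/13 + 11/13) = (4/13)/(15/13) = 4/15.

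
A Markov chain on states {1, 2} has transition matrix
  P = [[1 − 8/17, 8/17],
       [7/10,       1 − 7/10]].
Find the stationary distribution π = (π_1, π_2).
π_1 = 119/199, π_2 = 80/199

Solve πP = π with π_1 + π_2 = 1. From πP = π: π_1 · (1 − 8/17) + π_2 · 7/10 = π_1 ⇒ π_2 · 7/10 = π_1 · 8/17 ⇒ π_2/π_1 = (8/17)/(7/10) = 80/119. Together with π_1 + π_2 = 1:
  π_1 = (7/10)/(8/17 + 7/10) = (7/10)/(199/170) = 119/199,
  π_2 = (8/17)/(8/17 + 7/10) = (8/17)/(199/170) = 80/199.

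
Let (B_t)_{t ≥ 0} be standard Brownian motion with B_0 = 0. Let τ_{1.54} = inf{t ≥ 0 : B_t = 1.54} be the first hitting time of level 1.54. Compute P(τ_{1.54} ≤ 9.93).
P(τ_{1.54} ≤ 9.93) = 2(1 − Φ(1.54/√9.93)) = 2(1 − Φ(0.4887)) ≈ 0.6251

By the reflection principle for standard BM, P(τ_b ≤ t) = 2 · P(B_t ≥ b). Since B_t ~ N(0, t), P(B_t ≥ 1.54) = 1 − Φ(1.54/√t) = 1 − Φ(1.54/√9.93) = 1 − Φ(0.4887) ≈ 0.31253. Doubling: P(τ_{1.54} ≤ 9.93) ≈ 2 · 0.31253 = 0.62506 ≈ 0.6251.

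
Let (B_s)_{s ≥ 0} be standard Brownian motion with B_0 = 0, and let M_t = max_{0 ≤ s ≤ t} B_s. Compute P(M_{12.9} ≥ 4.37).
P(M_{12.9} ≥ 4.37) = 2·P(B_{12.9} ≥ 4.37) = 2(1 − Φ(4.37/√12.9)) ≈ 0.2237

By the reflection principle for Brownian motion, P(M_t ≥ a) = 2 · P(B_t ≥ a) for a ≥ 0. Since B_t ~ N(0, t), P(B_t ≥ 4.37) = 1 − Φ(4.37/√t) = 1 − Φ(4.37/√12.9) = 1 − Φ(1.2167). So
  P(M_{12.9} ≥ 4.37) = 2(1 − Φ(1.2167)) ≈ 0.2237.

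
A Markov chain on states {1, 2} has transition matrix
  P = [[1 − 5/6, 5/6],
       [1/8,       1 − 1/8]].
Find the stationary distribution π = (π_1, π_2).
π_1 = 3/23, π_2 = 20/23

Solve πP = π with π_1 + π_2 = 1. From πP = π: π_1 · (1 − 5/6) + π_2 · 1/8 = π_1 ⇒ π_2 · 1/8 = π_1 · 5/6 ⇒ π_2/π_1 = (5/6)/(1/8) = 20/3. Together with π_1 + π_2 = 1:
  π_1 = (1/8)/(5/6 + 1/8) = (1/8)/(23/24) = 3/23,
  π_2 = (5/6)/(5/6 + 1/8) = (5/6)/(23/24) = 20/23.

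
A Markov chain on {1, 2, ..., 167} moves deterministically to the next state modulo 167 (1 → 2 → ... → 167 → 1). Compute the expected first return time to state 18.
E[T_18 | X_0 = 18] = 167

The chain cycles deterministically, so starting at state 18 it returns in exactly 167 steps. Equivalently, the stationary distribution is uniform π_j = 1/167 for every state j, so by Kac's formula E[T_18] = 1/π_18 = 167.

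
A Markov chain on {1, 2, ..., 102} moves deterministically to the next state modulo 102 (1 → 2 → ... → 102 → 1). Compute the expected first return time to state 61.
E[T_61 | X_0 = 61] = 102

The chain cycles deterministically, so starting at state 61 it returns in exactly 102 steps. Equivalently, the stationary distribution is uniform π_j = 1/102 for every state j, so by Kac's formula E[T_61] = 1/π_61 = 102.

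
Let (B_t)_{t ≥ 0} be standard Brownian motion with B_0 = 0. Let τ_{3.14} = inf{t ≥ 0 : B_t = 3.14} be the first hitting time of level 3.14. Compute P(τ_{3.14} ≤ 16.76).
P(τ_{3.14} ≤ 16.76) = 2(1 − Φ(3.14/√16.76)) = 2(1 − Φ(0.7670)) ≈ 0.4431

By the reflection principle for standard BM, P(τ_b ≤ t) = 2 · P(B_t ≥ b). Since B_t ~ N(0, t), P(B_t ≥ 3.14) = 1 − Φ(3.14/√t) = 1 − Φ(3.14/√16.76) = 1 − Φ(0.7670) ≈ 0.22154. Doubling: P(τ_{3.14} ≤ 16.76) ≈ 2 · 0.22154 = 0.44308 ≈ 0.4431.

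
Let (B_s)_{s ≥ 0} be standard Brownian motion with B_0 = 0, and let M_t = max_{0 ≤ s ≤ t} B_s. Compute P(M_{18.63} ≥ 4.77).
P(M_{18.63} ≥ 4.77) = 2·P(B_{18.63} ≥ 4.77) = 2(1 − Φ(4.77/√18.63)) ≈ 0.2691

By the reflection principle for Brownian motion, P(M_t ≥ a) = 2 · P(B_t ≥ a) for a ≥ 0. Since B_t ~ N(0, t), P(B_t ≥ 4.77) = 1 − Φ(4.77/√t) = 1 − Φ(4.77/√18.63) = 1 − Φ(1.1051). So
  P(M_{18.63} ≥ 4.77) = 2(1 − Φ(1.1051)) ≈ 0.2691.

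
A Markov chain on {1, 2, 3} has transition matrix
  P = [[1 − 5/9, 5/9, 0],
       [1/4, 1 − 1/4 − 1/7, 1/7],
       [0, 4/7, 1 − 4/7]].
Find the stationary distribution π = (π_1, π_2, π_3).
π = (9/34, 10/17, 5/34)

This is a birth-death chain on three states, which satisfies detailed balance: π_1 · P_{12} = π_2 · P_{21} and π_2 · P_{23} = π_3 · P_{32}.
From π_1 · 5/9 = π_2 · 1/4: π_2/π_1 = (5/9)/(1/4) = 20/9.
From π_2 · 1/7 = π_3 · 4/7: π_3/π_2 = (1/7)/(4/7) = 1/4.
Take π_1 proportional to 1; then unnormalized π = (1, 20/9, 5/9). Normalize by dividing by the sum 34/9:
  π = (9/34, 10/17, 5/34).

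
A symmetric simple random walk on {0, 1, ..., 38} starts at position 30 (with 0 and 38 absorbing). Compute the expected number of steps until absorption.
E[τ | X_0 = 30] = 240

Let v_k = E[τ | X_0 = k]. Boundary: v_0 = v_38 = 0. Recurrence: v_k = 1 + (v_{k-1} + v_{k+1})/2 for 1 ≤ k ≤ 37. The particular solution to v_k − (v_{k-1} + v_{k+1})/2 = 1 is v_k = −k^2. Adding homogeneous solution A + B k and matching boundaries gives v_k = k (38 − k). Substituting k = 30: v_30 = 30 · 8 = 240.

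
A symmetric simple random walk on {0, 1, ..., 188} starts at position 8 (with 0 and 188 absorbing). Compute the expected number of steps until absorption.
E[τ | X_0 = 8] = 1440

Let v_k = E[τ | X_0 = k]. Boundary: v_0 = v_188 = 0. Recurrence: v_k = 1 + (v_{k-1} + v_{k+1})/2 for 1 ≤ k ≤ 187. The particular solution to v_k − (v_{k-1} + v_{k+1})/2 = 1 is v_k = −k^2. Adding homogeneous solution A + B k and matching boundaries gives v_k = k (188 − k). Substituting k = 8: v_8 = 8 · 180 = 1440.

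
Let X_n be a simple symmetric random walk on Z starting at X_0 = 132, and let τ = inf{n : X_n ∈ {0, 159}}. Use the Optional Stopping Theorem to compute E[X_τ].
E[X_τ] = 132

X_n is a martingale and τ is a bounded-mean stopping time (indeed τ is finite a.s. with bounded expectation since the walk is in a bounded region). By the OST, E[X_τ] = E[X_0] = 132. Equivalently: E[X_τ] = 159 · P(hit 159 first) + 0 · P(hit 0 first) = 159 · (132/159) = 132.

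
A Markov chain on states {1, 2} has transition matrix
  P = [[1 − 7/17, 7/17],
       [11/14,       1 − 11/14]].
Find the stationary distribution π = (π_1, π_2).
π_1 = 187/285, π_2 = 98/285

Solve πP = π with π_1 + π_2 = 1. From πP = π: π_1 · (1 − 7/17) + π_2 · 11/14 = π_1 ⇒ π_2 · 11/14 = π_1 · 7/17 ⇒ π_2/π_1 = (7/17)/(11/14) = 98/187. Together with π_1 + π_2 = 1:
  π_1 = (11/14)/(7/17 + 11/14) = (11/14)/(285/238) = 187/285,
  π_2 = (7/17)/(7/17 + 11/14) = (7/17)/(285/238) = 98/285.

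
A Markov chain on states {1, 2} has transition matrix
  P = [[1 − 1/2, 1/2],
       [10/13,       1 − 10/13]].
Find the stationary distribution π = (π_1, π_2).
π_1 = 20/33, π_2 = 13/33

Solve πP = π with π_1 + π_2 = 1. From πP = π: π_1 · (1 − 1/2) + π_2 · 10/13 = π_1 ⇒ π_2 · 10/13 = π_1 · 1/2 ⇒ π_2/π_1 = (1/2)/(10/13) = 13/20. Together with π_1 + π_2 = 1:
  π_1 = (10/13)/(1/2 + 10/13) = (10/13)/(33/26) = 20/33,
  π_2 = (1/2)/(1/2 + 10/13) = (1/2)/(33/26) = 13/33.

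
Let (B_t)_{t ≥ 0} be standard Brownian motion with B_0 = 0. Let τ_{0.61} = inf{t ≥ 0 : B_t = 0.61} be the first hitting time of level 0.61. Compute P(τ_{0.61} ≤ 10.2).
P(τ_{0.61} ≤ 10.2) = 2(1 − Φ(0.61/√10.2)) = 2(1 − Φ(0.1910)) ≈ 0.8485

By the reflection principle for standard BM, P(τ_b ≤ t) = 2 · P(B_t ≥ b). Since B_t ~ N(0, t), P(B_t ≥ 0.61) = 1 − Φ(0.61/√t) = 1 − Φ(0.61/√10.2) = 1 − Φ(0.1910) ≈ 0.42426. Doubling: P(τ_{0.61} ≤ 10.2) ≈ 2 · 0.42426 = 0.84852 ≈ 0.8485.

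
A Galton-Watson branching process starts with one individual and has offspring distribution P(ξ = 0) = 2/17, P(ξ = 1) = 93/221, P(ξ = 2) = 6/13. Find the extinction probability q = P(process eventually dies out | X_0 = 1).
q = 13/51

The pgf is f(s) = 2/17 + 93/221·s + 6/13·s². The extinction probability q is the smallest fixed point of f in [0, 1]. Setting s = f(s):
  6/13·s² + (93/221 − 1)·s + 2/17 = 0
  6/13·s² − (2/17 + 6/13)·s + 2/17 = 0
which factors as (s − 1)·(6/13·s − 2/17) = 0, giving roots s = 1 and s = (2/17)/(6/13) = 13/51.
Mean offspring μ = 93/221 + 2·6/13 = 297/221 > 1 (supercritical), so q < 1. The extinction probability is the smaller root: q = (2/17)/(6/13) = 13/51.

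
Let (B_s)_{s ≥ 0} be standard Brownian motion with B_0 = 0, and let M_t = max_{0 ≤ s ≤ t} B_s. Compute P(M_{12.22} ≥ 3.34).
P(M_{12.22} ≥ 3.34) = 2·P(B_{12.22} ≥ 3.34) = 2(1 − Φ(3.34/√12.22)) ≈ 0.3393

By the reflection principle for Brownian motion, P(M_t ≥ a) = 2 · P(B_t ≥ a) for a ≥ 0. Since B_t ~ N(0, t), P(B_t ≥ 3.34) = 1 − Φ(3.34/√t) = 1 − Φ(3.34/√12.22) = 1 − Φ(0.9555). So
  P(M_{12.22} ≥ 3.34) = 2(1 − Φ(0.9555)) ≈ 0.3393.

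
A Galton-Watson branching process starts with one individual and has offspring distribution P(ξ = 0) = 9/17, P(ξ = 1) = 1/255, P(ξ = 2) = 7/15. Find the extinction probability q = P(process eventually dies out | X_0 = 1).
q = 1

Mean offspring μ = 0·9/17 + 1·1/255 + 2·7/15 = 239/255 ≤ 1. For μ ≤ 1 with offspring not concentrated at 1, the Galton-Watson process goes extinct almost surely, so q = 1.
(Algebraic check: The pgf is f(s) = 9/17 + 1/255·s + 7/15·s². The extinction probability q is the smallest fixed point of f in [0, 1]. Setting s = f(s):
  7/15·s² + (1/255 − 1)·s + 9/17 = 0
  7/15·s² − (9/17 + 7/15)·s + 9/17 = 0
which factors as (s − 1)·(7/15·s − 9/17) = 0, giving roots s = 1 and s = (9/17)/(7/15) = 135/119. Since 135/119 ≥ 1, the smallest root in [0, 1] is s = 1.)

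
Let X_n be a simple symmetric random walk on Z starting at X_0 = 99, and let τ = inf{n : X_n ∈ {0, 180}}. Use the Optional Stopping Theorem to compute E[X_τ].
E[X_τ] = 99

X_n is a martingale and τ is a bounded-mean stopping time (indeed τ is finite a.s. with bounded expectation since the walk is in a bounded region). By the OST, E[X_τ] = E[X_0] = 99. Equivalently: E[X_τ] = 180 · P(hit 180 first) + 0 · P(hit 0 first) = 180 · (99/180) = 99.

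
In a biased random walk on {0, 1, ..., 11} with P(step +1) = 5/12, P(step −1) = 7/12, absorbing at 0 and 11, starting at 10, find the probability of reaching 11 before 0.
P(hit 11 before 0) = (1 − (7/5)^10) / (1 − (7/5)^11) = 681774060/964249309

Let u_k denote P(reach 11 before 0 | start at k). Boundary: u_0 = 0, u_11 = 1. Recurrence: u_k = 5/12·u_{k+1} + 7/12·u_{k-1} for 1 ≤ k ≤ 10. Try u_k = A + B·r^k with r = q/p = (7/12)/(5/12) = 7/5. Substitution satisfies the recurrence; boundary conditions give:
  u_k = (1 − r^k) / (1 − r^N) = (1 − (7/5)^10) / (1 − (7/5)^11) = 681774060/964249309.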